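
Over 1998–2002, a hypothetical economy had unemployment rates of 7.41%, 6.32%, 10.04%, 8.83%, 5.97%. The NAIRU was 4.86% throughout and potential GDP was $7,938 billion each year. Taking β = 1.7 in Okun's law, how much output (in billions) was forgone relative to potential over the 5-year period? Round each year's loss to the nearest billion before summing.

$1,926 billion

Year 1998: gap = -1.7 × (7.41 - 4.86) = -4.335%, loss ≈ 7938 × 4.335/100 ≈ 344.
Year 1999: gap = -1.7 × (6.32 - 4.86) = -2.482%, loss ≈ 7938 × 2.482/100 ≈ 197.
Year 2000: gap = -1.7 × (10.04 - 4.86) = -8.806%, loss ≈ 7938 × 8.806/100 ≈ 699.
Year 2001: gap = -1.7 × (8.83 - 4.86) = -6.749%, loss ≈ 7938 × 6.749/100 ≈ 536.
Year 2002: gap = -1.7 × (5.97 - 4.86) = -1.887%, loss ≈ 7938 × 1.887/100 ≈ 150.
Total lost output = 344 + 197 + 699 + 536 + 150 = 1926 billion.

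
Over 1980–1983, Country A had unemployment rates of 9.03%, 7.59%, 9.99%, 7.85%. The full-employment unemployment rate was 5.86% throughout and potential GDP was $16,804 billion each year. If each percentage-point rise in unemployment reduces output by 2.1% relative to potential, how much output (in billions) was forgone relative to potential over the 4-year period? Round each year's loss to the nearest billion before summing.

Year 1980: gap = -2.1 × (9.03 - 5.86) = -6.657%, loss ≈ 16804 × 6.657/100 ≈ 1119.
Year 1981: gap = -2.1 × (7.59 - 5.86) = -3.633%, loss ≈ 16804 × 3.633/100 ≈ 610.
Year 1982: gap = -2.1 × (9.99 - 5.86) = -8.673%, loss ≈ 16804 × 8.673/100 ≈ 1457.
Year 1983: gap = -2.1 × (7.85 - 5.86) = -4.179%, loss ≈ 16804 × 4.179/100 ≈ 702.
Total lost output = 1119 + 610 + 1457 + 702 = 3888 billion.

$3,888 billion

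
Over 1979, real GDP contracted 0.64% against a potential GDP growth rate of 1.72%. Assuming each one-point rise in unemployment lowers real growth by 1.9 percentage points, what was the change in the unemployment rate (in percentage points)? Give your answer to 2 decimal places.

Growth-rate Okun's law: g_Y = g_Y* - β × Δu, so Δu = (g_Y* - g_Y)/β.
Δu = (1.72 + 0.64)/1.9 = 2.36/1.9 = 1.24 percentage points.

1.24 percentage points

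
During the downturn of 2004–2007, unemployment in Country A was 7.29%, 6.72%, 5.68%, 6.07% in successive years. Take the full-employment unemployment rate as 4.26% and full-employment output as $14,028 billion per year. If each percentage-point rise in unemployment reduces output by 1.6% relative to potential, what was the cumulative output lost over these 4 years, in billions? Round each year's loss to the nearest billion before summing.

Year 2004: gap = -1.6 × (7.29 - 4.26) = -4.848%, loss ≈ 14028 × 4.848/100 ≈ 680.
Year 2005: gap = -1.6 × (6.72 - 4.26) = -3.936%, loss ≈ 14028 × 3.936/100 ≈ 552.
Year 2006: gap = -1.6 × (5.68 - 4.26) = -2.272%, loss ≈ 14028 × 2.272/100 ≈ 319.
Year 2007: gap = -1.6 × (6.07 - 4.26) = -2.896%, loss ≈ 14028 × 2.896/100 ≈ 406.
Total lost output = 680 + 552 + 319 + 406 = 1957 billion.

$1,957 billion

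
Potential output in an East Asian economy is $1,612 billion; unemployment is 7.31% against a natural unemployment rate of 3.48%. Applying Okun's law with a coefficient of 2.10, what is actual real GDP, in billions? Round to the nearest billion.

Unemployment gap = 7.31 - 3.48 = 3.83 points, so the output gap is -2.1 × 3.83 = -8.043%.
Actual GDP = 1612 × (1 - 8.043/100) = 1612 × 0.91957 ≈ 1482 billion.

$1,482 billion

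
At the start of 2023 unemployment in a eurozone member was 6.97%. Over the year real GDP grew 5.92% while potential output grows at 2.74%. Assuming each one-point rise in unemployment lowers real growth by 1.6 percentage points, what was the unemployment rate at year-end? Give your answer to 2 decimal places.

4.98%

Growth-rate Okun's law: g_Y = g_Y* - β × Δu, so Δu = (g_Y* - g_Y)/β.
Δu = (2.74 - 5.92)/1.6 = -3.18/1.6 = -1.99 percentage points.
Year-end unemployment = 6.97 - 1.99 = 4.98%.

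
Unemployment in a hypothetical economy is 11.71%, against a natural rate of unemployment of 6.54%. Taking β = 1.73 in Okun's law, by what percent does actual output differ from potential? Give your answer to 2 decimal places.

The unemployment gap is 11.71 - 6.54 = 5.17 percentage points.
Okun's law gives an output gap of -1.73 × 5.17 = -8.9441%, i.e. 8.94% below potential.

-8.94%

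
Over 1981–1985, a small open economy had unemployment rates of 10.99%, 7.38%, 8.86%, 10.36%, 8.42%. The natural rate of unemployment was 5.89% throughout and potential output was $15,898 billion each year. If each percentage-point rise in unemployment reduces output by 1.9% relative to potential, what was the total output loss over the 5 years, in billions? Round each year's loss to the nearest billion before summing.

Year 1981: gap = -1.9 × (10.99 - 5.89) = -9.69%, loss ≈ 15898 × 9.69/100 ≈ 1541.
Year 1982: gap = -1.9 × (7.38 - 5.89) = -2.831%, loss ≈ 15898 × 2.831/100 ≈ 450.
Year 1983: gap = -1.9 × (8.86 - 5.89) = -5.643%, loss ≈ 15898 × 5.643/100 ≈ 897.
Year 1984: gap = -1.9 × (10.36 - 5.89) = -8.493%, loss ≈ 15898 × 8.493/100 ≈ 1350.
Year 1985: gap = -1.9 × (8.42 - 5.89) = -4.807%, loss ≈ 15898 × 4.807/100 ≈ 764.
Total lost output = 1541 + 450 + 897 + 1350 + 764 = 5002 billion.

$5,002 billion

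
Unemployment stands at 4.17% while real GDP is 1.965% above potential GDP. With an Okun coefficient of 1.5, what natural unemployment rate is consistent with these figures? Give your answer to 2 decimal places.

From Okun's law, u - u* = -(output gap)/β = -(1.965)/1.5 = -1.31 points.
So u* = 4.17 + 1.31 = 5.48%.

5.48%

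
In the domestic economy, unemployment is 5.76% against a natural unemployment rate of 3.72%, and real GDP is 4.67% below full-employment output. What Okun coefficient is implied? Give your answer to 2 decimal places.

β ≈ 2.29

Okun's law: output gap = -β × (u - u*).
-4.67 = -β × (5.76 - 3.72) = -β × 2.04, so β = 4.67/2.04 = 2.29.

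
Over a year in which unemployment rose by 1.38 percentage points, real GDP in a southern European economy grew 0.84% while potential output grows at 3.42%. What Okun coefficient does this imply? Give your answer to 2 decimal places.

Growth form: g_Y = g_Y* - β × Δu, so β = (g_Y* - g_Y)/Δu.
β = (3.42 - 0.84)/1.38 = 2.58/1.38 = 1.87.

β ≈ 1.87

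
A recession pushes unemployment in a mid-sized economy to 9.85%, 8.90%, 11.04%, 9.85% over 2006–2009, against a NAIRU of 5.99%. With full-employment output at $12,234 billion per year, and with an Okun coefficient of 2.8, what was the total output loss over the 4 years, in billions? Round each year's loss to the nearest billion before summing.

Year 2006: gap = -2.8 × (9.85 - 5.99) = -10.808%, loss ≈ 12234 × 10.808/100 ≈ 1322.
Year 2007: gap = -2.8 × (8.9 - 5.99) = -8.148%, loss ≈ 12234 × 8.148/100 ≈ 997.
Year 2008: gap = -2.8 × (11.04 - 5.99) = -14.14%, loss ≈ 12234 × 14.14/100 ≈ 1730.
Year 2009: gap = -2.8 × (9.85 - 5.99) = -10.808%, loss ≈ 12234 × 10.808/100 ≈ 1322.
Total lost output = 1322 + 997 + 1730 + 1322 = 5371 billion.

$5,371 billion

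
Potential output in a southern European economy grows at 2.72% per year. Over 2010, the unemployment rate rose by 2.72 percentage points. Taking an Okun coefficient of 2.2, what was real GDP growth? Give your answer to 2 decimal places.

-3.26%

Growth-rate Okun's law: g_Y = g_Y* - β × Δu.
g_Y = 2.72 - 2.2 × (2.72) = 2.72 - 5.984 = -3.264%, i.e. -3.26% to 2 d.p.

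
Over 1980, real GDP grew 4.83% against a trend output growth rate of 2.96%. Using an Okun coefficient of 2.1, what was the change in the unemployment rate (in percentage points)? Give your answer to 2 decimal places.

Growth-rate Okun's law: g_Y = g_Y* - β × Δu, so Δu = (g_Y* - g_Y)/β.
Δu = (2.96 - 4.83)/2.1 = -1.87/2.1 = -0.89 percentage points.

-0.89 percentage points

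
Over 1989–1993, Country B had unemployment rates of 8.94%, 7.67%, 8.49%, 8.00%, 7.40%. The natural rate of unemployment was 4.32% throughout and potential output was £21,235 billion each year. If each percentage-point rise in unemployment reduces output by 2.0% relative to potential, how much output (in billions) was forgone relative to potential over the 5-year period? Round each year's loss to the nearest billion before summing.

Year 1989: gap = -2.0 × (8.94 - 4.32) = -9.24%, loss ≈ 21235 × 9.24/100 ≈ 1962.
Year 1990: gap = -2.0 × (7.67 - 4.32) = -6.7%, loss ≈ 21235 × 6.7/100 ≈ 1423.
Year 1991: gap = -2.0 × (8.49 - 4.32) = -8.34%, loss ≈ 21235 × 8.34/100 ≈ 1771.
Year 1992: gap = -2.0 × (8 - 4.32) = -7.36%, loss ≈ 21235 × 7.36/100 ≈ 1563.
Year 1993: gap = -2.0 × (7.4 - 4.32) = -6.16%, loss ≈ 21235 × 6.16/100 ≈ 1308.
Total lost output = 1962 + 1423 + 1771 + 1563 + 1308 = 8027 billion.

£8,027 billion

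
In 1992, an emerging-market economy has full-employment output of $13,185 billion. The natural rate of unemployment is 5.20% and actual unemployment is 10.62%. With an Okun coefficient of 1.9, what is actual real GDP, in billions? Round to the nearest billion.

$11,827 billion

Unemployment gap = 10.62 - 5.2 = 5.42 points, so the output gap is -1.9 × 5.42 = -10.298%.
Actual GDP = 13185 × (1 - 10.298/100) = 13185 × 0.89702 ≈ 11827 billion.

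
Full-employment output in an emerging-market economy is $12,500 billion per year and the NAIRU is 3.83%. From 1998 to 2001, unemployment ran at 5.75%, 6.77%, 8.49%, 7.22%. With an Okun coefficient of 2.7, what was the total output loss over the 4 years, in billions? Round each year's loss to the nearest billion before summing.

Year 1998: gap = -2.7 × (5.75 - 3.83) = -5.184%, loss ≈ 12500 × 5.184/100 ≈ 648.
Year 1999: gap = -2.7 × (6.77 - 3.83) = -7.938%, loss ≈ 12500 × 7.938/100 ≈ 992.
Year 2000: gap = -2.7 × (8.49 - 3.83) = -12.582%, loss ≈ 12500 × 12.582/100 ≈ 1573.
Year 2001: gap = -2.7 × (7.22 - 3.83) = -9.153%, loss ≈ 12500 × 9.153/100 ≈ 1144.
Total lost output = 648 + 992 + 1573 + 1144 = 4357 billion.

$4,357 billion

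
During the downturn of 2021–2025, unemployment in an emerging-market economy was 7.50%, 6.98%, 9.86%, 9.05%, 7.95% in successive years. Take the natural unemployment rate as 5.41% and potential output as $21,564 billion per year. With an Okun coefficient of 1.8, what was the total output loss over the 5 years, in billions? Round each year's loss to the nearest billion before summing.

$5,546 billion

Year 2021: gap = -1.8 × (7.5 - 5.41) = -3.762%, loss ≈ 21564 × 3.762/100 ≈ 811.
Year 2022: gap = -1.8 × (6.98 - 5.41) = -2.826%, loss ≈ 21564 × 2.826/100 ≈ 609.
Year 2023: gap = -1.8 × (9.86 - 5.41) = -8.01%, loss ≈ 21564 × 8.01/100 ≈ 1727.
Year 2024: gap = -1.8 × (9.05 - 5.41) = -6.552%, loss ≈ 21564 × 6.552/100 ≈ 1413.
Year 2025: gap = -1.8 × (7.95 - 5.41) = -4.572%, loss ≈ 21564 × 4.572/100 ≈ 986.
Total lost output = 811 + 609 + 1727 + 1413 + 986 = 5546 billion.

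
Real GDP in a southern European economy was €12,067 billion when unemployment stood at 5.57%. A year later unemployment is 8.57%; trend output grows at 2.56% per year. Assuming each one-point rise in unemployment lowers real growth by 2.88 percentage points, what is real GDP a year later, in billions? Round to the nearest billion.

Δu = 8.57 - 5.57 = 3 points.
Okun's law (growth form): g_Y = g_Y* - β × Δu = 2.56 - 2.88 × (3.00) = 2.56 - 8.64 = -6.08%.
Real GDP in the next year = 12067 × (1 - 6.08/100) = 12067 × 0.9392 ≈ 11333 billion.

€11,333 billion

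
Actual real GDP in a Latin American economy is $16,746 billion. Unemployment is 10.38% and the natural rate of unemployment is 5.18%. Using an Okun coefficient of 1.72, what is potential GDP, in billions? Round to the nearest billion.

$18,391 billion

Unemployment gap = 10.38 - 5.18 = 5.2 points, so output gap = -1.72 × 5.2 = -8.944%.
Since Y = Y* × (1 + gap/100), Y* = 16746/0.91056 ≈ 18391 billion.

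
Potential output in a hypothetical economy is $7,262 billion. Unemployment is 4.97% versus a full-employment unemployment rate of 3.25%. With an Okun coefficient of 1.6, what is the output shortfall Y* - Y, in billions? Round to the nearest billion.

$200 billion

Output gap = -1.6 × (4.97 - 3.25) = -1.6 × 1.72 = -2.752%.
Actual GDP ≈ 7262 × 0.97248 ≈ 7062 billion, so the shortfall is 7262 - 7062 = 200 billion.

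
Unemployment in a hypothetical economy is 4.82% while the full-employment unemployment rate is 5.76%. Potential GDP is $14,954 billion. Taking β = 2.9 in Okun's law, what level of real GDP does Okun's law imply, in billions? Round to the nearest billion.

Unemployment gap = 4.82 - 5.76 = -0.94 points, so the output gap is -2.9 × (-0.94) = 2.726%.
Actual GDP = 14954 × (1 + 2.726/100) = 14954 × 1.02726 ≈ 15362 billion.

$15,362 billion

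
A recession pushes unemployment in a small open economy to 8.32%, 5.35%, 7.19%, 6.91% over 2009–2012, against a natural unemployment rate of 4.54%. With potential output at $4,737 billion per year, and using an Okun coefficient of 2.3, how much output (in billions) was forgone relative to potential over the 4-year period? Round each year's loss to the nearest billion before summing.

$1,047 billion

Year 2009: gap = -2.3 × (8.32 - 4.54) = -8.694%, loss ≈ 4737 × 8.694/100 ≈ 412.
Year 2010: gap = -2.3 × (5.35 - 4.54) = -1.863%, loss ≈ 4737 × 1.863/100 ≈ 88.
Year 2011: gap = -2.3 × (7.19 - 4.54) = -6.095%, loss ≈ 4737 × 6.095/100 ≈ 289.
Year 2012: gap = -2.3 × (6.91 - 4.54) = -5.451%, loss ≈ 4737 × 5.451/100 ≈ 258.
Total lost output = 412 + 88 + 289 + 258 = 1047 billion.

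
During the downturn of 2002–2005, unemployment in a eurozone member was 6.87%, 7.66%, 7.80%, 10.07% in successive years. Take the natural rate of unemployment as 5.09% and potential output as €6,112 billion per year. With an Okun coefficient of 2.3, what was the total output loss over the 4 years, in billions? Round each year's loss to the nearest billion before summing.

Year 2002: gap = -2.3 × (6.87 - 5.09) = -4.094%, loss ≈ 6112 × 4.094/100 ≈ 250.
Year 2003: gap = -2.3 × (7.66 - 5.09) = -5.911%, loss ≈ 6112 × 5.911/100 ≈ 361.
Year 2004: gap = -2.3 × (7.8 - 5.09) = -6.233%, loss ≈ 6112 × 6.233/100 ≈ 381.
Year 2005: gap = -2.3 × (10.07 - 5.09) = -11.454%, loss ≈ 6112 × 11.454/100 ≈ 700.
Total lost output = 250 + 361 + 381 + 700 = 1692 billion.

€1,692 billion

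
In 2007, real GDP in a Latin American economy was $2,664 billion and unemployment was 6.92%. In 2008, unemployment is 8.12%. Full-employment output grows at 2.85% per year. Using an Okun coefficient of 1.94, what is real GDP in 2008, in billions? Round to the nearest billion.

Δu = 8.12 - 6.92 = 1.2 points.
Okun's law (growth form): g_Y = g_Y* - β × Δu = 2.85 - 1.94 × (1.20) = 2.85 - 2.328 = 0.522%.
Real GDP in the next year = 2664 × (1 + 0.522/100) = 2664 × 1.00522 ≈ 2678 billion.

$2,678 billion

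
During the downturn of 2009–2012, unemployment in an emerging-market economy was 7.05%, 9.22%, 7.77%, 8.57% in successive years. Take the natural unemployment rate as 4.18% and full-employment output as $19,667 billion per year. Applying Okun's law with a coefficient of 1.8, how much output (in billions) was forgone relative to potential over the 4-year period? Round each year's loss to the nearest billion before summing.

Year 2009: gap = -1.8 × (7.05 - 4.18) = -5.166%, loss ≈ 19667 × 5.166/100 ≈ 1016.
Year 2010: gap = -1.8 × (9.22 - 4.18) = -9.072%, loss ≈ 19667 × 9.072/100 ≈ 1784.
Year 2011: gap = -1.8 × (7.77 - 4.18) = -6.462%, loss ≈ 19667 × 6.462/100 ≈ 1271.
Year 2012: gap = -1.8 × (8.57 - 4.18) = -7.902%, loss ≈ 19667 × 7.902/100 ≈ 1554.
Total lost output = 1016 + 1784 + 1271 + 1554 = 5625 billion.

$5,625 billion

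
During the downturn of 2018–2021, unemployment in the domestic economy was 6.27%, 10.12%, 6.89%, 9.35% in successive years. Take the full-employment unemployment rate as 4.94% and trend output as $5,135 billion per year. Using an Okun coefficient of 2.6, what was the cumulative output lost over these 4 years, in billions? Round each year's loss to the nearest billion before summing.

Year 2018: gap = -2.6 × (6.27 - 4.94) = -3.458%, loss ≈ 5135 × 3.458/100 ≈ 178.
Year 2019: gap = -2.6 × (10.12 - 4.94) = -13.468%, loss ≈ 5135 × 13.468/100 ≈ 692.
Year 2020: gap = -2.6 × (6.89 - 4.94) = -5.07%, loss ≈ 5135 × 5.07/100 ≈ 260.
Year 2021: gap = -2.6 × (9.35 - 4.94) = -11.466%, loss ≈ 5135 × 11.466/100 ≈ 589.
Total lost output = 178 + 692 + 260 + 589 = 1719 billion.

$1,719 billion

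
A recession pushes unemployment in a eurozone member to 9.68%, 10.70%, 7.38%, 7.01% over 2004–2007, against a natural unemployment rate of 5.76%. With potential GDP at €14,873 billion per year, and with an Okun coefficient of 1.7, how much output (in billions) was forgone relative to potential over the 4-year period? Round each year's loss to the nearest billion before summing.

Year 2004: gap = -1.7 × (9.68 - 5.76) = -6.664%, loss ≈ 14873 × 6.664/100 ≈ 991.
Year 2005: gap = -1.7 × (10.7 - 5.76) = -8.398%, loss ≈ 14873 × 8.398/100 ≈ 1249.
Year 2006: gap = -1.7 × (7.38 - 5.76) = -2.754%, loss ≈ 14873 × 2.754/100 ≈ 410.
Year 2007: gap = -1.7 × (7.01 - 5.76) = -2.125%, loss ≈ 14873 × 2.125/100 ≈ 316.
Total lost output = 991 + 1249 + 410 + 316 = 2966 billion.

€2,966 billion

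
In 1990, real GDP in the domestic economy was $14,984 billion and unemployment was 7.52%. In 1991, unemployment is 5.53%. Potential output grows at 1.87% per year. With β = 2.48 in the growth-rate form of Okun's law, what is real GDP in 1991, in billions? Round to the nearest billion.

$16,004 billion

Δu = 5.53 - 7.52 = -1.99 points.
Okun's law (growth form): g_Y = g_Y* - β × Δu = 1.87 - 2.48 × (-1.99) = 1.87 + 4.9352 = 6.8052%.
Real GDP in the next year = 14984 × (1 + 6.8052/100) = 14984 × 1.068052 ≈ 16004 billion.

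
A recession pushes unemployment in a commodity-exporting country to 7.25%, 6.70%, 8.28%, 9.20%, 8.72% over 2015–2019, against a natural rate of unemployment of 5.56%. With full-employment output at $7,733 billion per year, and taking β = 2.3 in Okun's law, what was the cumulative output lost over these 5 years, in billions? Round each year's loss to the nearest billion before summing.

Year 2015: gap = -2.3 × (7.25 - 5.56) = -3.887%, loss ≈ 7733 × 3.887/100 ≈ 301.
Year 2016: gap = -2.3 × (6.7 - 5.56) = -2.622%, loss ≈ 7733 × 2.622/100 ≈ 203.
Year 2017: gap = -2.3 × (8.28 - 5.56) = -6.256%, loss ≈ 7733 × 6.256/100 ≈ 484.
Year 2018: gap = -2.3 × (9.2 - 5.56) = -8.372%, loss ≈ 7733 × 8.372/100 ≈ 647.
Year 2019: gap = -2.3 × (8.72 - 5.56) = -7.268%, loss ≈ 7733 × 7.268/100 ≈ 562.
Total lost output = 301 + 203 + 484 + 647 + 562 = 2197 billion.

$2,197 billion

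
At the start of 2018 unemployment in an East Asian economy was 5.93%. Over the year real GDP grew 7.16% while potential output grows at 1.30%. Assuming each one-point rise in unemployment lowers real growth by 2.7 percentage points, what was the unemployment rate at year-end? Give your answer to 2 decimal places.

3.76%

Growth-rate Okun's law: g_Y = g_Y* - β × Δu, so Δu = (g_Y* - g_Y)/β.
Δu = (1.3 - 7.16)/2.7 = -5.86/2.7 = -2.17 percentage points.
Year-end unemployment = 5.93 - 2.17 = 3.76%.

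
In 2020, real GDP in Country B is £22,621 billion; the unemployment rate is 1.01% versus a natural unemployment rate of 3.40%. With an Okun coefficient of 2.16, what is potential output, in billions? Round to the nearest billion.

Unemployment gap = 1.01 - 3.4 = -2.39 points, so output gap = -2.16 × (-2.39) = 5.1624%.
Since Y = Y* × (1 + gap/100), Y* = 22621/1.051624 ≈ 21511 billion.

£21,511 billion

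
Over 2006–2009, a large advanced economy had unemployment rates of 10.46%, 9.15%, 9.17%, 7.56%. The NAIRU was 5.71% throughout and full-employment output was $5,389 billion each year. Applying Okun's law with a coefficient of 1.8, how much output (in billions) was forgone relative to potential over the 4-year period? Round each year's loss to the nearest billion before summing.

$1,310 billion

Year 2006: gap = -1.8 × (10.46 - 5.71) = -8.55%, loss ≈ 5389 × 8.55/100 ≈ 461.
Year 2007: gap = -1.8 × (9.15 - 5.71) = -6.192%, loss ≈ 5389 × 6.192/100 ≈ 334.
Year 2008: gap = -1.8 × (9.17 - 5.71) = -6.228%, loss ≈ 5389 × 6.228/100 ≈ 336.
Year 2009: gap = -1.8 × (7.56 - 5.71) = -3.33%, loss ≈ 5389 × 3.33/100 ≈ 179.
Total lost output = 461 + 334 + 336 + 179 = 1310 billion.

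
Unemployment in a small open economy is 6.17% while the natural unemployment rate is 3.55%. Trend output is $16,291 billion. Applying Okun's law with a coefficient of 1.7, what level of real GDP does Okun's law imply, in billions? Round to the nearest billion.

$15,565 billion

Unemployment gap = 6.17 - 3.55 = 2.62 points, so the output gap is -1.7 × 2.62 = -4.454%.
Actual GDP = 16291 × (1 - 4.454/100) = 16291 × 0.95546 ≈ 15565 billion.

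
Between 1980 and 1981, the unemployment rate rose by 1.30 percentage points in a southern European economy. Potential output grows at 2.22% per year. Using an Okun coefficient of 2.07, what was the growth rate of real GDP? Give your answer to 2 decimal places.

-0.47%

Growth-rate Okun's law: g_Y = g_Y* - β × Δu.
g_Y = 2.22 - 2.07 × (1.30) = 2.22 - 2.691 = -0.471%, i.e. -0.47% to 2 d.p.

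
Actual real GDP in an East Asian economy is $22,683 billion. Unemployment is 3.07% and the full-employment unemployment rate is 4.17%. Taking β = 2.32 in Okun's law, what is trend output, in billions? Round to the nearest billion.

$22,119 billion

Unemployment gap = 3.07 - 4.17 = -1.1 points, so output gap = -2.32 × (-1.1) = 2.552%.
Since Y = Y* × (1 + gap/100), Y* = 22683/1.02552 ≈ 22119 billion.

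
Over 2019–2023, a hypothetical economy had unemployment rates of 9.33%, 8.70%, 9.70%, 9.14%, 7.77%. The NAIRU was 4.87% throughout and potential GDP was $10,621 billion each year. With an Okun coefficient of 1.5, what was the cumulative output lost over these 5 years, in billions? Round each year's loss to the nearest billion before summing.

$3,232 billion

Year 2019: gap = -1.5 × (9.33 - 4.87) = -6.69%, loss ≈ 10621 × 6.69/100 ≈ 711.
Year 2020: gap = -1.5 × (8.7 - 4.87) = -5.745%, loss ≈ 10621 × 5.745/100 ≈ 610.
Year 2021: gap = -1.5 × (9.7 - 4.87) = -7.245%, loss ≈ 10621 × 7.245/100 ≈ 769.
Year 2022: gap = -1.5 × (9.14 - 4.87) = -6.405%, loss ≈ 10621 × 6.405/100 ≈ 680.
Year 2023: gap = -1.5 × (7.77 - 4.87) = -4.35%, loss ≈ 10621 × 4.35/100 ≈ 462.
Total lost output = 711 + 610 + 769 + 680 + 462 = 3232 billion.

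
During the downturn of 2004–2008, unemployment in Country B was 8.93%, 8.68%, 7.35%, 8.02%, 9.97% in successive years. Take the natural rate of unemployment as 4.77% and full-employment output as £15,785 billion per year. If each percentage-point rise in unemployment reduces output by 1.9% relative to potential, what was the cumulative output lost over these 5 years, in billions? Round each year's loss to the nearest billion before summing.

Year 2004: gap = -1.9 × (8.93 - 4.77) = -7.904%, loss ≈ 15785 × 7.904/100 ≈ 1248.
Year 2005: gap = -1.9 × (8.68 - 4.77) = -7.429%, loss ≈ 15785 × 7.429/100 ≈ 1173.
Year 2006: gap = -1.9 × (7.35 - 4.77) = -4.902%, loss ≈ 15785 × 4.902/100 ≈ 774.
Year 2007: gap = -1.9 × (8.02 - 4.77) = -6.175%, loss ≈ 15785 × 6.175/100 ≈ 975.
Year 2008: gap = -1.9 × (9.97 - 4.77) = -9.88%, loss ≈ 15785 × 9.88/100 ≈ 1560.
Total lost output = 1248 + 1173 + 774 + 975 + 1560 = 5730 billion.

£5,730 billion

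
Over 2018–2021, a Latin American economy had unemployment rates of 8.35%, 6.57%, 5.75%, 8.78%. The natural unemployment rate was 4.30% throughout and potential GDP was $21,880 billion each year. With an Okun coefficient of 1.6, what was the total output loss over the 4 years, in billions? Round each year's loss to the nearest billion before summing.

$4,289 billion

Year 2018: gap = -1.6 × (8.35 - 4.3) = -6.48%, loss ≈ 21880 × 6.48/100 ≈ 1418.
Year 2019: gap = -1.6 × (6.57 - 4.3) = -3.632%, loss ≈ 21880 × 3.632/100 ≈ 795.
Year 2020: gap = -1.6 × (5.75 - 4.3) = -2.32%, loss ≈ 21880 × 2.32/100 ≈ 508.
Year 2021: gap = -1.6 × (8.78 - 4.3) = -7.168%, loss ≈ 21880 × 7.168/100 ≈ 1568.
Total lost output = 1418 + 795 + 508 + 1568 = 4289 billion.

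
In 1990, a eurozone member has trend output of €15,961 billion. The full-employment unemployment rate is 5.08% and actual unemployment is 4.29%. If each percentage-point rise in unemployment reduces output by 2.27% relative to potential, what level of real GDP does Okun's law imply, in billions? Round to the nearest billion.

Unemployment gap = 4.29 - 5.08 = -0.79 points, so the output gap is -2.27 × (-0.79) = 1.7933%.
Actual GDP = 15961 × (1 + 1.7933/100) = 15961 × 1.017933 ≈ 16247 billion.

€16,247 billion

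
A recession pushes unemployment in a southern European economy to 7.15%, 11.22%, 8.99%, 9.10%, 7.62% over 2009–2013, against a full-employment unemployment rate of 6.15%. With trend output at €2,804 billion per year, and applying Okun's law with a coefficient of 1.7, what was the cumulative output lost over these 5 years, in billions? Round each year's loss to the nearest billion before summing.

Year 2009: gap = -1.7 × (7.15 - 6.15) = -1.7%, loss ≈ 2804 × 1.7/100 ≈ 48.
Year 2010: gap = -1.7 × (11.22 - 6.15) = -8.619%, loss ≈ 2804 × 8.619/100 ≈ 242.
Year 2011: gap = -1.7 × (8.99 - 6.15) = -4.828%, loss ≈ 2804 × 4.828/100 ≈ 135.
Year 2012: gap = -1.7 × (9.1 - 6.15) = -5.015%, loss ≈ 2804 × 5.015/100 ≈ 141.
Year 2013: gap = -1.7 × (7.62 - 6.15) = -2.499%, loss ≈ 2804 × 2.499/100 ≈ 70.
Total lost output = 48 + 242 + 135 + 141 + 70 = 636 billion.

€636 billion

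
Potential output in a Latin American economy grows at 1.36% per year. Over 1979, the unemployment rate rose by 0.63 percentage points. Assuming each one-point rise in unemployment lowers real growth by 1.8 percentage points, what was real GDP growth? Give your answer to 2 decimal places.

0.23%

Growth-rate Okun's law: g_Y = g_Y* - β × Δu.
g_Y = 1.36 - 1.8 × (0.63) = 1.36 - 1.134 = 0.226%, i.e. 0.23% to 2 d.p.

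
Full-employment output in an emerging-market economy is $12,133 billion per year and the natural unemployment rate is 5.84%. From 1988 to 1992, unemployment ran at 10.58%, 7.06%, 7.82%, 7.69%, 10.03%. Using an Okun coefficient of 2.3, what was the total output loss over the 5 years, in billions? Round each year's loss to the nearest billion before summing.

$3,901 billion

Year 1988: gap = -2.3 × (10.58 - 5.84) = -10.902%, loss ≈ 12133 × 10.902/100 ≈ 1323.
Year 1989: gap = -2.3 × (7.06 - 5.84) = -2.806%, loss ≈ 12133 × 2.806/100 ≈ 340.
Year 1990: gap = -2.3 × (7.82 - 5.84) = -4.554%, loss ≈ 12133 × 4.554/100 ≈ 553.
Year 1991: gap = -2.3 × (7.69 - 5.84) = -4.255%, loss ≈ 12133 × 4.255/100 ≈ 516.
Year 1992: gap = -2.3 × (10.03 - 5.84) = -9.637%, loss ≈ 12133 × 9.637/100 ≈ 1169.
Total lost output = 1323 + 340 + 553 + 516 + 1169 = 3901 billion.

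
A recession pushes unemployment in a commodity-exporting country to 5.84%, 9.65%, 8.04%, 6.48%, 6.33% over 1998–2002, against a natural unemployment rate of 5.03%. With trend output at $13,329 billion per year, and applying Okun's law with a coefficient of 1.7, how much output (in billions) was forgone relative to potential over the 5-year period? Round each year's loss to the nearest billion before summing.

$2,537 billion

Year 1998: gap = -1.7 × (5.84 - 5.03) = -1.377%, loss ≈ 13329 × 1.377/100 ≈ 184.
Year 1999: gap = -1.7 × (9.65 - 5.03) = -7.854%, loss ≈ 13329 × 7.854/100 ≈ 1047.
Year 2000: gap = -1.7 × (8.04 - 5.03) = -5.117%, loss ≈ 13329 × 5.117/100 ≈ 682.
Year 2001: gap = -1.7 × (6.48 - 5.03) = -2.465%, loss ≈ 13329 × 2.465/100 ≈ 329.
Year 2002: gap = -1.7 × (6.33 - 5.03) = -2.21%, loss ≈ 13329 × 2.21/100 ≈ 295.
Total lost output = 184 + 1047 + 682 + 329 + 295 = 2537 billion.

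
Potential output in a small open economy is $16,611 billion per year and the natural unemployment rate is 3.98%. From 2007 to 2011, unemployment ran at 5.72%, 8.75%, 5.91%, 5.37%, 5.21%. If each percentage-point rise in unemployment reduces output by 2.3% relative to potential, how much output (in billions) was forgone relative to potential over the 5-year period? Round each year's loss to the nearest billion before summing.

$4,225 billion

Year 2007: gap = -2.3 × (5.72 - 3.98) = -4.002%, loss ≈ 16611 × 4.002/100 ≈ 665.
Year 2008: gap = -2.3 × (8.75 - 3.98) = -10.971%, loss ≈ 16611 × 10.971/100 ≈ 1822.
Year 2009: gap = -2.3 × (5.91 - 3.98) = -4.439%, loss ≈ 16611 × 4.439/100 ≈ 737.
Year 2010: gap = -2.3 × (5.37 - 3.98) = -3.197%, loss ≈ 16611 × 3.197/100 ≈ 531.
Year 2011: gap = -2.3 × (5.21 - 3.98) = -2.829%, loss ≈ 16611 × 2.829/100 ≈ 470.
Total lost output = 665 + 1822 + 737 + 531 + 470 = 4225 billion.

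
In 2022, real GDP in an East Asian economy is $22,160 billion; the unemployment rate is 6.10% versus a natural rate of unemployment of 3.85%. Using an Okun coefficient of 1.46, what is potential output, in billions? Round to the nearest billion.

$22,913 billion

Unemployment gap = 6.1 - 3.85 = 2.25 points, so output gap = -1.46 × 2.25 = -3.285%.
Since Y = Y* × (1 + gap/100), Y* = 22160/0.96715 ≈ 22913 billion.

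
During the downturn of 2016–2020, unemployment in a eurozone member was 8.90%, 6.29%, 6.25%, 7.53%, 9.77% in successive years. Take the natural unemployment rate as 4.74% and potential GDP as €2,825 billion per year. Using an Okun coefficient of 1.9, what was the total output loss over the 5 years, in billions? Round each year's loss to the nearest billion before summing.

Year 2016: gap = -1.9 × (8.9 - 4.74) = -7.904%, loss ≈ 2825 × 7.904/100 ≈ 223.
Year 2017: gap = -1.9 × (6.29 - 4.74) = -2.945%, loss ≈ 2825 × 2.945/100 ≈ 83.
Year 2018: gap = -1.9 × (6.25 - 4.74) = -2.869%, loss ≈ 2825 × 2.869/100 ≈ 81.
Year 2019: gap = -1.9 × (7.53 - 4.74) = -5.301%, loss ≈ 2825 × 5.301/100 ≈ 150.
Year 2020: gap = -1.9 × (9.77 - 4.74) = -9.557%, loss ≈ 2825 × 9.557/100 ≈ 270.
Total lost output = 223 + 83 + 81 + 150 + 270 = 807 billion.

€807 billion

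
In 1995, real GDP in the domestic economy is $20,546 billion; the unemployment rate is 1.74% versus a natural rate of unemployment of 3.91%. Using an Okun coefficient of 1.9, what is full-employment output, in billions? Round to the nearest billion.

$19,732 billion

Unemployment gap = 1.74 - 3.91 = -2.17 points, so output gap = -1.9 × (-2.17) = 4.123%.
Since Y = Y* × (1 + gap/100), Y* = 20546/1.04123 ≈ 19732 billion.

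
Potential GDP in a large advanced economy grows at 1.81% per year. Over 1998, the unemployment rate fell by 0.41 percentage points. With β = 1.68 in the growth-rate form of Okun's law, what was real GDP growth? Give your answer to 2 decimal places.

Growth-rate Okun's law: g_Y = g_Y* - β × Δu.
g_Y = 1.81 - 1.68 × (-0.41) = 1.81 + 0.6888 = 2.4988%, i.e. 2.50% to 2 d.p.

2.50%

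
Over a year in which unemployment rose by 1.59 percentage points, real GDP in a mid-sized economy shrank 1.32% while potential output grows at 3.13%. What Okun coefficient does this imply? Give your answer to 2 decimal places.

Growth form: g_Y = g_Y* - β × Δu, so β = (g_Y* - g_Y)/Δu.
β = (3.13 + 1.32)/1.59 = 4.45/1.59 = 2.80.

β ≈ 2.80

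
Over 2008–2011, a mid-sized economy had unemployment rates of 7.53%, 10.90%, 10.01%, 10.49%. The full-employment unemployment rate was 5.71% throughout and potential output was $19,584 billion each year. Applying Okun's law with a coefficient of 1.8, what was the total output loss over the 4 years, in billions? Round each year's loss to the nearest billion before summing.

$5,673 billion

Year 2008: gap = -1.8 × (7.53 - 5.71) = -3.276%, loss ≈ 19584 × 3.276/100 ≈ 642.
Year 2009: gap = -1.8 × (10.9 - 5.71) = -9.342%, loss ≈ 19584 × 9.342/100 ≈ 1830.
Year 2010: gap = -1.8 × (10.01 - 5.71) = -7.74%, loss ≈ 19584 × 7.74/100 ≈ 1516.
Year 2011: gap = -1.8 × (10.49 - 5.71) = -8.604%, loss ≈ 19584 × 8.604/100 ≈ 1685.
Total lost output = 642 + 1830 + 1516 + 1685 = 5673 billion.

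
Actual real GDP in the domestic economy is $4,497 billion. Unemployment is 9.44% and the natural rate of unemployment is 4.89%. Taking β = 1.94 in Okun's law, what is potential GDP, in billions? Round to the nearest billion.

Unemployment gap = 9.44 - 4.89 = 4.55 points, so output gap = -1.94 × 4.55 = -8.827%.
Since Y = Y* × (1 + gap/100), Y* = 4497/0.91173 ≈ 4932 billion.

$4,932 billion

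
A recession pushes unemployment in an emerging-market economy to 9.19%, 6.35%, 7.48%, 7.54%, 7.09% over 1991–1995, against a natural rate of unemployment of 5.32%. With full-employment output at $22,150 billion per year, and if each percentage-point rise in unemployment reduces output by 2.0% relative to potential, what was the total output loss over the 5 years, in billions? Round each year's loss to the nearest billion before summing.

Year 1991: gap = -2.0 × (9.19 - 5.32) = -7.74%, loss ≈ 22150 × 7.74/100 ≈ 1714.
Year 1992: gap = -2.0 × (6.35 - 5.32) = -2.06%, loss ≈ 22150 × 2.06/100 ≈ 456.
Year 1993: gap = -2.0 × (7.48 - 5.32) = -4.32%, loss ≈ 22150 × 4.32/100 ≈ 957.
Year 1994: gap = -2.0 × (7.54 - 5.32) = -4.44%, loss ≈ 22150 × 4.44/100 ≈ 983.
Year 1995: gap = -2.0 × (7.09 - 5.32) = -3.54%, loss ≈ 22150 × 3.54/100 ≈ 784.
Total lost output = 1714 + 456 + 957 + 983 + 784 = 4894 billion.

$4,894 billion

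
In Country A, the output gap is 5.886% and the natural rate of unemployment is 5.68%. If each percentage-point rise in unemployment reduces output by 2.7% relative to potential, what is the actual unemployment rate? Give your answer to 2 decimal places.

From Okun's law, u - u* = -(output gap)/β = -(5.886)/2.7 = -2.18 points.
So u = 5.68 - 2.18 = 3.50%.

3.50%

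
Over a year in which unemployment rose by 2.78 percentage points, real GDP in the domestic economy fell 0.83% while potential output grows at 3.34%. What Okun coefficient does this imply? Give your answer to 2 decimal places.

β ≈ 1.50

Growth form: g_Y = g_Y* - β × Δu, so β = (g_Y* - g_Y)/Δu.
β = (3.34 + 0.83)/2.78 = 4.17/2.78 = 1.50.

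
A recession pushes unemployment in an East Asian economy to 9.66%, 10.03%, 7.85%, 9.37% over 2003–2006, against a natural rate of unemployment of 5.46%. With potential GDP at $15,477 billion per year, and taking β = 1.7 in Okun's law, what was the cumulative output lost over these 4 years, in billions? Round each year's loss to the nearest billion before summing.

$3,965 billion

Year 2003: gap = -1.7 × (9.66 - 5.46) = -7.14%, loss ≈ 15477 × 7.14/100 ≈ 1105.
Year 2004: gap = -1.7 × (10.03 - 5.46) = -7.769%, loss ≈ 15477 × 7.769/100 ≈ 1202.
Year 2005: gap = -1.7 × (7.85 - 5.46) = -4.063%, loss ≈ 15477 × 4.063/100 ≈ 629.
Year 2006: gap = -1.7 × (9.37 - 5.46) = -6.647%, loss ≈ 15477 × 6.647/100 ≈ 1029.
Total lost output = 1105 + 1202 + 629 + 1029 = 3965 billion.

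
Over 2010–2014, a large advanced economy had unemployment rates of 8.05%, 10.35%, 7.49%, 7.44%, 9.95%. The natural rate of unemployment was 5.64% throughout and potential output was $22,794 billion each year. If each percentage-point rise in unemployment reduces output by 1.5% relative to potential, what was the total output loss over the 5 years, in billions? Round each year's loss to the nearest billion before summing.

Year 2010: gap = -1.5 × (8.05 - 5.64) = -3.615%, loss ≈ 22794 × 3.615/100 ≈ 824.
Year 2011: gap = -1.5 × (10.35 - 5.64) = -7.065%, loss ≈ 22794 × 7.065/100 ≈ 1610.
Year 2012: gap = -1.5 × (7.49 - 5.64) = -2.775%, loss ≈ 22794 × 2.775/100 ≈ 633.
Year 2013: gap = -1.5 × (7.44 - 5.64) = -2.7%, loss ≈ 22794 × 2.7/100 ≈ 615.
Year 2014: gap = -1.5 × (9.95 - 5.64) = -6.465%, loss ≈ 22794 × 6.465/100 ≈ 1474.
Total lost output = 824 + 1610 + 633 + 615 + 1474 = 5156 billion.

$5,156 billion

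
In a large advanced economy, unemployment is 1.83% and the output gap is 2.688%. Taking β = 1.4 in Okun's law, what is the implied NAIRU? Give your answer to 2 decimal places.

3.75%

From Okun's law, u - u* = -(output gap)/β = -(2.688)/1.4 = -1.92 points.
So u* = 1.83 + 1.92 = 3.75%.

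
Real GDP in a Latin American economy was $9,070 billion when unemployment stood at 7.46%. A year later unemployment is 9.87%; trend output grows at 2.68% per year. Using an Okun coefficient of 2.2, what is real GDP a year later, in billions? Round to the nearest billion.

Δu = 9.87 - 7.46 = 2.41 points.
Okun's law (growth form): g_Y = g_Y* - β × Δu = 2.68 - 2.2 × (2.41) = 2.68 - 5.302 = -2.622%.
Real GDP in the next year = 9070 × (1 - 2.622/100) = 9070 × 0.97378 ≈ 8832 billion.

$8,832 billion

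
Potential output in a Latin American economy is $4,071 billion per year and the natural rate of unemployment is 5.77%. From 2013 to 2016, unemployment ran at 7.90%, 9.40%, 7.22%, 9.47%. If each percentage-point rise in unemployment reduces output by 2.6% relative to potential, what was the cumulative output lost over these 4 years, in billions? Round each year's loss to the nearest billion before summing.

Year 2013: gap = -2.6 × (7.9 - 5.77) = -5.538%, loss ≈ 4071 × 5.538/100 ≈ 225.
Year 2014: gap = -2.6 × (9.4 - 5.77) = -9.438%, loss ≈ 4071 × 9.438/100 ≈ 384.
Year 2015: gap = -2.6 × (7.22 - 5.77) = -3.77%, loss ≈ 4071 × 3.77/100 ≈ 153.
Year 2016: gap = -2.6 × (9.47 - 5.77) = -9.62%, loss ≈ 4071 × 9.62/100 ≈ 392.
Total lost output = 225 + 384 + 153 + 392 = 1154 billion.

$1,154 billion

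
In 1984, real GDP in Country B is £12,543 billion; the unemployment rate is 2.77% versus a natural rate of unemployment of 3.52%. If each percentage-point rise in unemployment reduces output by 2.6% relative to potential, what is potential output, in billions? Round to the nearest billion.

£12,303 billion

Unemployment gap = 2.77 - 3.52 = -0.75 points, so output gap = -2.6 × (-0.75) = 1.95%.
Since Y = Y* × (1 + gap/100), Y* = 12543/1.0195 ≈ 12303 billion.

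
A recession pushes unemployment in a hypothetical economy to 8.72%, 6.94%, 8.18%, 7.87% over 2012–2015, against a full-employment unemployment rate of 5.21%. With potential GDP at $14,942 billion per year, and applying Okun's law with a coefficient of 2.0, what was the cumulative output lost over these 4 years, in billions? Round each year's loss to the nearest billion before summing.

Year 2012: gap = -2.0 × (8.72 - 5.21) = -7.02%, loss ≈ 14942 × 7.02/100 ≈ 1049.
Year 2013: gap = -2.0 × (6.94 - 5.21) = -3.46%, loss ≈ 14942 × 3.46/100 ≈ 517.
Year 2014: gap = -2.0 × (8.18 - 5.21) = -5.94%, loss ≈ 14942 × 5.94/100 ≈ 888.
Year 2015: gap = -2.0 × (7.87 - 5.21) = -5.32%, loss ≈ 14942 × 5.32/100 ≈ 795.
Total lost output = 1049 + 517 + 888 + 795 = 3249 billion.

$3,249 billion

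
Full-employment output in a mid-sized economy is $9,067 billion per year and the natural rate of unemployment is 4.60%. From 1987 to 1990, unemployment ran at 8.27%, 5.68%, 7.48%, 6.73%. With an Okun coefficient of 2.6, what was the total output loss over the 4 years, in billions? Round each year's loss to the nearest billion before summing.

$2,301 billion

Year 1987: gap = -2.6 × (8.27 - 4.6) = -9.542%, loss ≈ 9067 × 9.542/100 ≈ 865.
Year 1988: gap = -2.6 × (5.68 - 4.6) = -2.808%, loss ≈ 9067 × 2.808/100 ≈ 255.
Year 1989: gap = -2.6 × (7.48 - 4.6) = -7.488%, loss ≈ 9067 × 7.488/100 ≈ 679.
Year 1990: gap = -2.6 × (6.73 - 4.6) = -5.538%, loss ≈ 9067 × 5.538/100 ≈ 502.
Total lost output = 865 + 255 + 679 + 502 = 2301 billion.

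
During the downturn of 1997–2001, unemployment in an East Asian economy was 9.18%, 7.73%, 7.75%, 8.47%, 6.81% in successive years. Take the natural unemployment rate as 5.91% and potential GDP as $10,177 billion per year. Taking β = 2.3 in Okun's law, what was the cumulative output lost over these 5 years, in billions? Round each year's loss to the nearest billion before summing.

Year 1997: gap = -2.3 × (9.18 - 5.91) = -7.521%, loss ≈ 10177 × 7.521/100 ≈ 765.
Year 1998: gap = -2.3 × (7.73 - 5.91) = -4.186%, loss ≈ 10177 × 4.186/100 ≈ 426.
Year 1999: gap = -2.3 × (7.75 - 5.91) = -4.232%, loss ≈ 10177 × 4.232/100 ≈ 431.
Year 2000: gap = -2.3 × (8.47 - 5.91) = -5.888%, loss ≈ 10177 × 5.888/100 ≈ 599.
Year 2001: gap = -2.3 × (6.81 - 5.91) = -2.07%, loss ≈ 10177 × 2.07/100 ≈ 211.
Total lost output = 765 + 426 + 431 + 599 + 211 = 2432 billion.

$2,432 billion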